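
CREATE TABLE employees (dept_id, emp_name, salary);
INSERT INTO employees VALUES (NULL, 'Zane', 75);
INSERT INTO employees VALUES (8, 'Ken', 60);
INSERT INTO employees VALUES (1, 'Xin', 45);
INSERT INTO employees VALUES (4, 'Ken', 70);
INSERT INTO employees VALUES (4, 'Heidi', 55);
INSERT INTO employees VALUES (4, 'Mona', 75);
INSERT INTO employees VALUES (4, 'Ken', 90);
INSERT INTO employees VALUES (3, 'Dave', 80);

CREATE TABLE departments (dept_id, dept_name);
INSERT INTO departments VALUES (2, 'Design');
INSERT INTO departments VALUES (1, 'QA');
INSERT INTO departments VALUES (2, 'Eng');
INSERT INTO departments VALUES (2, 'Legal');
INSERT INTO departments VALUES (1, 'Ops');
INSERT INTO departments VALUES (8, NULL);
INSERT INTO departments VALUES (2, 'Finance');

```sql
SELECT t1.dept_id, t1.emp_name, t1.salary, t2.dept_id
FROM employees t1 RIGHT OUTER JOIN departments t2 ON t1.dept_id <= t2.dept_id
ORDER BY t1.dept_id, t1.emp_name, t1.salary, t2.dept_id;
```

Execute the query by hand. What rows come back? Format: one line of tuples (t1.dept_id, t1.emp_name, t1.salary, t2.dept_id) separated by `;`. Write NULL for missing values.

RIGHT JOIN keeps every row from `departments`; unmatched rows get NULL for `employees`'s columns.
Matching on t1.dept_id <= t2.dept_id. A NULL in a compared column never satisfies the condition.
- t1 row (dept_id=NULL): no match.
- t1 row (dept_id=8): matches 1 t2 row(s) → 1 output row(s).
- t1 row (dept_id=1): matches 7 t2 row(s) → 7 output row(s).
- t1 row (dept_id=4): matches 1 t2 row(s) → 1 output row(s).
- t1 row (dept_id=4): matches 1 t2 row(s) → 1 output row(s).
- t1 row (dept_id=4): matches 1 t2 row(s) → 1 output row(s).
- t1 row (dept_id=4): matches 1 t2 row(s) → 1 output row(s).
- t1 row (dept_id=3): matches 1 t2 row(s) → 1 output row(s).
- every t2 row matched at least one t1 row.

(1, Xin, 45, 1); (1, Xin, 45, 1); (1, Xin, 45, 2); (1, Xin, 45, 2); (1, Xin, 45, 2); (1, Xin, 45, 2); (1, Xin, 45, 8); (3, Dave, 80, 8); (4, Heidi, 55, 8); (4, Ken, 70, 8); (4, Ken, 90, 8); (4, Mona, 75, 8); (8, Ken, 60, 8)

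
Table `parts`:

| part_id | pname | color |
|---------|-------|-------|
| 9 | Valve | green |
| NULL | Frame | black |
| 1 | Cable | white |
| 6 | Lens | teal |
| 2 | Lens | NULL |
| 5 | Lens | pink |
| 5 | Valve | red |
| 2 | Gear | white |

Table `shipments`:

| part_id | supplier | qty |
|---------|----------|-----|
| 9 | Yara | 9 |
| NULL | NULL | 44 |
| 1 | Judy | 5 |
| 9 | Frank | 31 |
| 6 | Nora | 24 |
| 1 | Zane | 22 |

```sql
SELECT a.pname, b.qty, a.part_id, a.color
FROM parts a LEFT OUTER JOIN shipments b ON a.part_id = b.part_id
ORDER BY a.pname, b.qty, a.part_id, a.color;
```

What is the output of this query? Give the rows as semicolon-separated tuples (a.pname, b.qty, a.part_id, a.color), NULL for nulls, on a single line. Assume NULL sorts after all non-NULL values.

(Cable, 5, 1, white); (Cable, 22, 1, white); (Frame, NULL, NULL, black); (Gear, NULL, 2, white); (Lens, 24, 6, teal); (Lens, NULL, 2, NULL); (Lens, NULL, 5, pink); (Valve, 9, 9, green); (Valve, 31, 9, green); (Valve, NULL, 5, red)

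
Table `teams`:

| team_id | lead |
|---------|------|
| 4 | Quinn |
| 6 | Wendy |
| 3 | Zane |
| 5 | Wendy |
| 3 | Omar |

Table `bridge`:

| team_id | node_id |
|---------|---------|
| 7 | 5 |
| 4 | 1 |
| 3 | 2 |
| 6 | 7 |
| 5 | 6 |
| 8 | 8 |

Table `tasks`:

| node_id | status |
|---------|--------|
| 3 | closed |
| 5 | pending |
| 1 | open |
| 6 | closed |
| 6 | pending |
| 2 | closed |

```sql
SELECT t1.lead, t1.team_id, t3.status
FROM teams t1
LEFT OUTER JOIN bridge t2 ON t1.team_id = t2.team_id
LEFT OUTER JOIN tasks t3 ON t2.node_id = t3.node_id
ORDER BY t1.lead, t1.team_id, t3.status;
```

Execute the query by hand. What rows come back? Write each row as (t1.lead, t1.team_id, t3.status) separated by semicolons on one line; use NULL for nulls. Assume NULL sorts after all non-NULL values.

Step 1 — t1 LEFT JOIN t2 on team_id → 5 row(s).
Then LEFT JOIN `tasks t3` on node_id: each of those 5 rows is kept; rows whose t2.node_id has no match in t3 get NULL for t3's columns.

(Omar, 3, closed); (Quinn, 4, open); (Wendy, 5, closed); (Wendy, 5, pending); (Wendy, 6, NULL); (Zane, 3, closed)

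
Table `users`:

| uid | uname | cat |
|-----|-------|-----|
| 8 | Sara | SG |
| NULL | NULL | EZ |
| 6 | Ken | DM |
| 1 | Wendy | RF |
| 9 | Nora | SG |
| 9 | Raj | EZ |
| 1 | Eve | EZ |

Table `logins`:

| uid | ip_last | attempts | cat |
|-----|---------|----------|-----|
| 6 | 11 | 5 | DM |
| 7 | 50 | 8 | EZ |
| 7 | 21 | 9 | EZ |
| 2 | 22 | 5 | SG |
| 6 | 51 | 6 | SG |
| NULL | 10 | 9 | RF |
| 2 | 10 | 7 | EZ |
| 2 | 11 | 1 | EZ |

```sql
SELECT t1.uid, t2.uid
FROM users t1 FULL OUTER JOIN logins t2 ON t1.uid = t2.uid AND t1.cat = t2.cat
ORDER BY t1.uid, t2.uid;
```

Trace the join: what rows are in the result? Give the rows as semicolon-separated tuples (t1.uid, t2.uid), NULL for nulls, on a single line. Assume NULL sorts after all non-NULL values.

FULL OUTER JOIN keeps every row from both sides; unmatched rows get NULL for the other side's columns.
Matching on t1.uid = t2.uid AND t1.cat = t2.cat. A NULL in a compared column never satisfies the condition.
- t1[0] uid=8, cat=SG → no match; kept with NULLs on the t2 side.
- t1[1] uid=NULL, cat=EZ → no match; kept with NULLs on the t2 side.
- t1[2] uid=6, cat=DM → 1 match(es) in t2 → 1 row(s).
- t1[3] uid=1, cat=RF → no match; kept with NULLs on the t2 side.
- t1[4] uid=9, cat=SG → no match; kept with NULLs on the t2 side.
- t1[5] uid=9, cat=EZ → no match; kept with NULLs on the t2 side.
- t1[6] uid=1, cat=EZ → no match; kept with NULLs on the t2 side.
- 7 t2 row(s) had no t1 match → kept, t1 columns NULL.

(1, NULL); (1, NULL); (6, 6); (8, NULL); (9, NULL); (9, NULL); (NULL, 2); (NULL, 2); (NULL, 2); (NULL, 6); (NULL, 7); (NULL, 7); (NULL, NULL); (NULL, NULL)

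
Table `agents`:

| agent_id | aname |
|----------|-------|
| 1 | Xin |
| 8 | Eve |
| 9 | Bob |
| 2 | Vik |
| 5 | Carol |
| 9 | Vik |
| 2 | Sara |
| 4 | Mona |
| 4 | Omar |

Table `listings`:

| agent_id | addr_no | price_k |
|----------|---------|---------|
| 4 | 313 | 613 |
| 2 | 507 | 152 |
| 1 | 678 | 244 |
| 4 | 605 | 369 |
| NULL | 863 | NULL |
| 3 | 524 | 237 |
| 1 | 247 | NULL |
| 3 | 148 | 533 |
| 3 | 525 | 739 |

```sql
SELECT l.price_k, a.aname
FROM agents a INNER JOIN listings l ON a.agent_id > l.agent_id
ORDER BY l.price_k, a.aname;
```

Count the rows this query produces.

48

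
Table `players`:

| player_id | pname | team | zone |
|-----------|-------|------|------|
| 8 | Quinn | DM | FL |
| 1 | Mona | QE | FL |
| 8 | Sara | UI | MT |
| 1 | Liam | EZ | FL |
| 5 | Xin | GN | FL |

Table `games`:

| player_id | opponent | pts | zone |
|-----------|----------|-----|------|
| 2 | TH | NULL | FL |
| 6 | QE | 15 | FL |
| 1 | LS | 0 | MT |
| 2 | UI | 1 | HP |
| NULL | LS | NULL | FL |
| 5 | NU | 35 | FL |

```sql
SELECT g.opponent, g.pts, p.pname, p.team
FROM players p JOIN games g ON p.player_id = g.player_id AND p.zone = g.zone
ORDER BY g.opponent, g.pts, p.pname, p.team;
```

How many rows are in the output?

1

INNER JOIN keeps only pairs where the ON condition holds.
Matching on p.player_id = g.player_id AND p.zone = g.zone. A NULL in a compared column never satisfies the condition.
- p[0] player_id=8, zone=FL → no match; dropped.
- p[1] player_id=1, zone=FL → no match; dropped.
- p[2] player_id=8, zone=MT → no match; dropped.
- p[3] player_id=1, zone=FL → no match; dropped.
- p[4] player_id=5, zone=FL → 1 match(es) in g → 1 row(s).
Total: 1 rows.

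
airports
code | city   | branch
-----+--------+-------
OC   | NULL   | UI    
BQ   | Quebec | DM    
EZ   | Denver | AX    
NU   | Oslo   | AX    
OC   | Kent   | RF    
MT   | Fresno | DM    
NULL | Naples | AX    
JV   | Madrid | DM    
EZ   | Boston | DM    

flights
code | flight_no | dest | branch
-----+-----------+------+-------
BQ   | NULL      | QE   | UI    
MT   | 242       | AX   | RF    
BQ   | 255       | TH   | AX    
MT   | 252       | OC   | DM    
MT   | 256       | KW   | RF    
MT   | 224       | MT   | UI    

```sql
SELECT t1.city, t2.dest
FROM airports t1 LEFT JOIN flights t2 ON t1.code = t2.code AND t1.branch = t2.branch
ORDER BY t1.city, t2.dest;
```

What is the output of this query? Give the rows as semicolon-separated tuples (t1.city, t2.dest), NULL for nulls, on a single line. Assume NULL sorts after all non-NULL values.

LEFT JOIN keeps every row from `airports`; unmatched rows get NULL for `flights`'s columns.
Matching on t1.code = t2.code AND t1.branch = t2.branch. A NULL in a compared column never satisfies the condition.
- t1 row (code=OC, branch=UI): no match → kept, t2 columns NULL.
- t1 row (code=BQ, branch=DM): no match → kept, t2 columns NULL.
- t1 row (code=EZ, branch=AX): no match → kept, t2 columns NULL.
- t1 row (code=NU, branch=AX): no match → kept, t2 columns NULL.
- t1 row (code=OC, branch=RF): no match → kept, t2 columns NULL.
- t1 row (code=MT, branch=DM): matches 1 t2 row(s) → 1 output row(s).
- t1 row (code=NULL, branch=AX): no match → kept, t2 columns NULL.
- t1 row (code=JV, branch=DM): no match → kept, t2 columns NULL.
- t1 row (code=EZ, branch=DM): no match → kept, t2 columns NULL.
After projecting and ordering:
t1.city | t2.dest
Boston | NULL
Denver | NULL
Fresno | OC
Kent | NULL
Madrid | NULL
Naples | NULL
Oslo | NULL
Quebec | NULL
NULL | NULL

(Boston, NULL); (Denver, NULL); (Fresno, OC); (Kent, NULL); (Madrid, NULL); (Naples, NULL); (Oslo, NULL); (Quebec, NULL); (NULL, NULL)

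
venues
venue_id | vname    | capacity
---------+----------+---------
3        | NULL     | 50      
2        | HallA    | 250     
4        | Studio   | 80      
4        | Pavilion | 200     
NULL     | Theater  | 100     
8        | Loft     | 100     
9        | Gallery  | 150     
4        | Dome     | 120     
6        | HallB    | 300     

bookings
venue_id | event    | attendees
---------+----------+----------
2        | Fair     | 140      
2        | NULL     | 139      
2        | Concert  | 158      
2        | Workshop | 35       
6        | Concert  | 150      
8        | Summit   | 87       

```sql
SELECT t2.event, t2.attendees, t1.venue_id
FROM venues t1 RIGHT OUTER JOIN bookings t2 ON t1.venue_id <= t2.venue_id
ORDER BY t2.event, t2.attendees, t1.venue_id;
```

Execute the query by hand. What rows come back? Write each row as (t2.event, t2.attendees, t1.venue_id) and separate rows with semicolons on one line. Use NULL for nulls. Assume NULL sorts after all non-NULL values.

(Concert, 150, 2); (Concert, 150, 3); (Concert, 150, 4); (Concert, 150, 4); (Concert, 150, 4); (Concert, 150, 6); (Concert, 158, 2); (Fair, 140, 2); (Summit, 87, 2); (Summit, 87, 3); (Summit, 87, 4); (Summit, 87, 4); (Summit, 87, 4); (Summit, 87, 6); (Summit, 87, 8); (Workshop, 35, 2); (NULL, 139, 2)

RIGHT JOIN keeps every row from `bookings`; unmatched rows get NULL for `venues`'s columns.
Matching on t1.venue_id <= t2.venue_id. A NULL in a compared column never satisfies the condition.
Matched pairs: 17; unmatched t2 rows kept: 0.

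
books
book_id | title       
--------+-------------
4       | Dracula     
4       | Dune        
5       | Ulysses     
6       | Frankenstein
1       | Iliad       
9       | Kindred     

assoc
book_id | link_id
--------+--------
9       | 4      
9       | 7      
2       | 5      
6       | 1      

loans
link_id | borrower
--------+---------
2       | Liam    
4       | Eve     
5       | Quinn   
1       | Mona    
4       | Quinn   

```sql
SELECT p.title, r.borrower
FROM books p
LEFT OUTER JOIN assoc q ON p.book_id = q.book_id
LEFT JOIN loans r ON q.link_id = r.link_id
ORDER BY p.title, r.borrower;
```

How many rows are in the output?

8

Evaluate left to right. First `books p LEFT JOIN assoc q` on book_id: 7 row(s).
Then LEFT JOIN `loans r` on link_id: each of those 7 rows is kept; rows whose q.link_id has no match in r get NULL for r's columns.
Result: 8 row(s).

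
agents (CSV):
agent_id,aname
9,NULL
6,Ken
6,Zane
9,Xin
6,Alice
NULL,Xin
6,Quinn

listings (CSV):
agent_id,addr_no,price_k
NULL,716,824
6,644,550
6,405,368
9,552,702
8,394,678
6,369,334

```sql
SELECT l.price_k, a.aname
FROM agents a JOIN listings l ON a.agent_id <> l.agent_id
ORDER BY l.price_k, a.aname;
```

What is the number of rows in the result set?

INNER JOIN keeps only pairs where the ON condition holds.
Matching on a.agent_id <> l.agent_id. A NULL in a compared column never satisfies the condition.
Matched pairs: 16.
Total: 16 rows.

16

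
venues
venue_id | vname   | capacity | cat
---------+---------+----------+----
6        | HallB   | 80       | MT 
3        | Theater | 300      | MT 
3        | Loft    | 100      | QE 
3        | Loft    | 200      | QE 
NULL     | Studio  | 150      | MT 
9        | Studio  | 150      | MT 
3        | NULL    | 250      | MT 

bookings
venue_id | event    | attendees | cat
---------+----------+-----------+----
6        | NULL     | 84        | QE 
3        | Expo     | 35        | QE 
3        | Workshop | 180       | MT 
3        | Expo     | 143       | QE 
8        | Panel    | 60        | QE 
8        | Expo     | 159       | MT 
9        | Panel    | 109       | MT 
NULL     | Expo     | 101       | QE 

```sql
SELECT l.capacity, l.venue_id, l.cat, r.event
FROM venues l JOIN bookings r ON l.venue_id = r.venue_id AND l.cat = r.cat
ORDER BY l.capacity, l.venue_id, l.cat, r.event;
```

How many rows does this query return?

7

INNER JOIN keeps only pairs where the ON condition holds.
Matching on l.venue_id = r.venue_id AND l.cat = r.cat. A NULL in a compared column never satisfies the condition.
- venue_id=6, cat=MT: no matching r row, dropped.
- venue_id=3, cat=MT: 1 matching r row(s), so 1 row(s) emitted.
- venue_id=3, cat=QE: 2 matching r row(s), so 2 row(s) emitted.
- venue_id=3, cat=QE: 2 matching r row(s), so 2 row(s) emitted.
- venue_id=NULL, cat=MT: no matching r row, dropped.
- venue_id=9, cat=MT: 1 matching r row(s), so 1 row(s) emitted.
- venue_id=3, cat=MT: 1 matching r row(s), so 1 row(s) emitted.
Total: 7 rows.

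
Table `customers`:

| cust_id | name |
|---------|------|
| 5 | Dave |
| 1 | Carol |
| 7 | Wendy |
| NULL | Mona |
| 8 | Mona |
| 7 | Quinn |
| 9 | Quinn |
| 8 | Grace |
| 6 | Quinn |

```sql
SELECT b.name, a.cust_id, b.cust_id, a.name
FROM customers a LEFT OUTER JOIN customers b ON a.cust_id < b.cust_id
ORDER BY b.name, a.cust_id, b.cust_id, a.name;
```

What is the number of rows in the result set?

28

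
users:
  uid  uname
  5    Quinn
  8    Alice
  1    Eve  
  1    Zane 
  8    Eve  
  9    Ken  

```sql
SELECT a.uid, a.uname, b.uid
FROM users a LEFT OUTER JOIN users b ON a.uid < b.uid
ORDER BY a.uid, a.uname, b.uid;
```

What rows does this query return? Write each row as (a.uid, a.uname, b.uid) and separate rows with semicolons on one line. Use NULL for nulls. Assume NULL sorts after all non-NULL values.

LEFT JOIN keeps every row from `users a`; unmatched rows get NULL for `users b`'s columns.
Matching on a.uid < b.uid.
- a row (uid=5): matches 3 b row(s) → 3 output row(s).
- a row (uid=8): matches 1 b row(s) → 1 output row(s).
- a row (uid=1): matches 4 b row(s) → 4 output row(s).
- a row (uid=1): matches 4 b row(s) → 4 output row(s).
- a row (uid=8): matches 1 b row(s) → 1 output row(s).
- a row (uid=9): no match → kept, b columns NULL.

(1, Eve, 5); (1, Eve, 8); (1, Eve, 8); (1, Eve, 9); (1, Zane, 5); (1, Zane, 8); (1, Zane, 8); (1, Zane, 9); (5, Quinn, 8); (5, Quinn, 8); (5, Quinn, 9); (8, Alice, 9); (8, Eve, 9); (9, Ken, NULL)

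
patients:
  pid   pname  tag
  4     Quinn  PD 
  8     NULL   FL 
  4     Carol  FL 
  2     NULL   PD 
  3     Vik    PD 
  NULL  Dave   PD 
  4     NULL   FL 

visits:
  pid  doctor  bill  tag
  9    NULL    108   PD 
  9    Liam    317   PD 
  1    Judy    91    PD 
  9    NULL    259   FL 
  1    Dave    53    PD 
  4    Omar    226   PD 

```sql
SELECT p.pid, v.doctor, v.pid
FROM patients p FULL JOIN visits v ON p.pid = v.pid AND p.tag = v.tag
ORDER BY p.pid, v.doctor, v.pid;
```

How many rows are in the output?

FULL OUTER JOIN keeps every row from both sides; unmatched rows get NULL for the other side's columns.
Matching on p.pid = v.pid AND p.tag = v.tag. A NULL in a compared column never satisfies the condition.
- p (pid=4, tag=PD) pairs with 1 row(s) of v.
- p (pid=8, tag=FL) has no partner → padded with NULL.
- p (pid=4, tag=FL) has no partner → padded with NULL.
- p (pid=2, tag=PD) has no partner → padded with NULL.
- p (pid=3, tag=PD) has no partner → padded with NULL.
- p (pid=NULL, tag=PD) has no partner → padded with NULL.
- p (pid=4, tag=FL) has no partner → padded with NULL.
- plus 5 unmatched v row(s), each kept with NULL p columns.
Total: 1 matched + 11 padded = 12 rows.

12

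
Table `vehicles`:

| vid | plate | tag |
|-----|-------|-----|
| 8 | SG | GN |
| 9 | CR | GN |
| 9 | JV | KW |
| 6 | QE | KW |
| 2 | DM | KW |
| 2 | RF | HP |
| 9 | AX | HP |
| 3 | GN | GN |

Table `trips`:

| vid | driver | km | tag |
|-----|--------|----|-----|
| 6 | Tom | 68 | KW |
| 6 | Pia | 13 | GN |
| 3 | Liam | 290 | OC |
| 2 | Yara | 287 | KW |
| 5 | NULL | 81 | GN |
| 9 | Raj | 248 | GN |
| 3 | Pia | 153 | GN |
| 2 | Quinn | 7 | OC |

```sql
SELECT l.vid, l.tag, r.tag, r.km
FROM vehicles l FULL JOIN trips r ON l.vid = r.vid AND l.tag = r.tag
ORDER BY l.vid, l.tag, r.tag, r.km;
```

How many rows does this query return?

12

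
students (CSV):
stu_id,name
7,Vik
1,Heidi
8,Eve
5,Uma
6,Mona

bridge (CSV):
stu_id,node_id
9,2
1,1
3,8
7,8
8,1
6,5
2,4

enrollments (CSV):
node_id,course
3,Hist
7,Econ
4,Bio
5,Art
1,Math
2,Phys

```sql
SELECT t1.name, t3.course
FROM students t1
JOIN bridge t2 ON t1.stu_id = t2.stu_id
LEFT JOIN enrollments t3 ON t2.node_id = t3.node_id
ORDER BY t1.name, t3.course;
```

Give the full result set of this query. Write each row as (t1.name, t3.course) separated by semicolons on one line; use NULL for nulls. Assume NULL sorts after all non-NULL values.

(Eve, Math); (Heidi, Math); (Mona, Art); (Vik, NULL)

Joins associate left-to-right: students INNER JOIN bridge on stu_id gives 4 intermediate row(s).
Then LEFT JOIN `enrollments t3` on node_id: each of those 4 rows is kept; rows whose t2.node_id has no match in t3 get NULL for t3's columns.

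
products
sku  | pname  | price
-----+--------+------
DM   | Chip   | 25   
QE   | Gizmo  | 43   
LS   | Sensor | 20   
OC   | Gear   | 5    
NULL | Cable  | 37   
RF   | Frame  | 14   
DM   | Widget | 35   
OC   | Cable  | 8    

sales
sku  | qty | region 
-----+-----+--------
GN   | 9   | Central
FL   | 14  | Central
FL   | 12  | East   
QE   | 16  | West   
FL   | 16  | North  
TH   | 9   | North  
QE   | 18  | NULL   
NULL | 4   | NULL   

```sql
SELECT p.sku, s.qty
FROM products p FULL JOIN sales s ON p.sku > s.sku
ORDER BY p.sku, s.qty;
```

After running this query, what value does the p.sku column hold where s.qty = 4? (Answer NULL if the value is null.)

NULL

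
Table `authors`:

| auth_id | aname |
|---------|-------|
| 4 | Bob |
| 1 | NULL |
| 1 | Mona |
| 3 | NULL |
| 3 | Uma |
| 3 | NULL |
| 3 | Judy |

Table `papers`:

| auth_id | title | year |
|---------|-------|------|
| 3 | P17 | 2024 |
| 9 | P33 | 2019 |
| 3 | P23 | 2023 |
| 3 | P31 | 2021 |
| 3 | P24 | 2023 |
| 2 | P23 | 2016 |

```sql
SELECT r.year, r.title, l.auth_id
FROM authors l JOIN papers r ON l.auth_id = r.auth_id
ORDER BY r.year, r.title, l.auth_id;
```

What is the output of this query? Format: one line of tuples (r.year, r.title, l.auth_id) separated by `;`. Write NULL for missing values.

(2021, P31, 3); (2021, P31, 3); (2021, P31, 3); (2021, P31, 3); (2023, P23, 3); (2023, P23, 3); (2023, P23, 3); (2023, P23, 3); (2023, P24, 3); (2023, P24, 3); (2023, P24, 3); (2023, P24, 3); (2024, P17, 3); (2024, P17, 3); (2024, P17, 3); (2024, P17, 3)

INNER JOIN keeps only pairs where the ON condition holds.
Matching on l.auth_id = r.auth_id.
- l (auth_id=4) has no partner → excluded.
- l (auth_id=1) has no partner → excluded.
- l (auth_id=1) has no partner → excluded.
- l (auth_id=3) pairs with 4 row(s) of r.
- l (auth_id=3) pairs with 4 row(s) of r.
- l (auth_id=3) pairs with 4 row(s) of r.
- l (auth_id=3) pairs with 4 row(s) of r.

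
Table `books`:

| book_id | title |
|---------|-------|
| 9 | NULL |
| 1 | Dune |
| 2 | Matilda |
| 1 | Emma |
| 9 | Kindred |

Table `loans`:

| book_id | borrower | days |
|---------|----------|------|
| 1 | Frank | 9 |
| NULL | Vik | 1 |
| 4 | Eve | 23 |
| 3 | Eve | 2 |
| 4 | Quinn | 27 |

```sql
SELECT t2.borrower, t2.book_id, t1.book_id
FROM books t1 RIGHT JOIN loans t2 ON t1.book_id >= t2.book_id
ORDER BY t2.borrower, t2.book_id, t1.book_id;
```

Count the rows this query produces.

12

RIGHT JOIN keeps every row from `loans`; unmatched rows get NULL for `books`'s columns.
Matching on t1.book_id >= t2.book_id. A NULL in a compared column never satisfies the condition.
- book_id=9: 4 matching t2 row(s), so 4 row(s) emitted.
- book_id=1: 1 matching t2 row(s), so 1 row(s) emitted.
- book_id=2: 1 matching t2 row(s), so 1 row(s) emitted.
- book_id=1: 1 matching t2 row(s), so 1 row(s) emitted.
- book_id=9: 4 matching t2 row(s), so 4 row(s) emitted.
- 1 t2 row(s) had no t1 match → kept, t1 columns NULL.
Total: 11 matched + 1 padded = 12 rows.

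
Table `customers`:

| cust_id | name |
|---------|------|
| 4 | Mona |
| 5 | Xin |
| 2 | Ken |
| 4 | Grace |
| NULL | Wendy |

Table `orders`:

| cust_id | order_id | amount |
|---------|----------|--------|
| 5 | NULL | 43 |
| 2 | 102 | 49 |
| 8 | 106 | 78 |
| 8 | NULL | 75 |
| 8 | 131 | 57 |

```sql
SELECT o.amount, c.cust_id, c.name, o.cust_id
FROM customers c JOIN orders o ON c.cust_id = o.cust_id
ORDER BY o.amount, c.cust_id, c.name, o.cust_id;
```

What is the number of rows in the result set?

2

INNER JOIN keeps only pairs where the ON condition holds.
Matching on c.cust_id = o.cust_id. A NULL in a compared column never satisfies the condition.
- c[0] cust_id=4 → no match; dropped.
- c[1] cust_id=5 → 1 match(es) in o → 1 row(s).
- c[2] cust_id=2 → 1 match(es) in o → 1 row(s).
- c[3] cust_id=4 → no match; dropped.
- c[4] cust_id=NULL → no match; dropped.
Total: 2 rows.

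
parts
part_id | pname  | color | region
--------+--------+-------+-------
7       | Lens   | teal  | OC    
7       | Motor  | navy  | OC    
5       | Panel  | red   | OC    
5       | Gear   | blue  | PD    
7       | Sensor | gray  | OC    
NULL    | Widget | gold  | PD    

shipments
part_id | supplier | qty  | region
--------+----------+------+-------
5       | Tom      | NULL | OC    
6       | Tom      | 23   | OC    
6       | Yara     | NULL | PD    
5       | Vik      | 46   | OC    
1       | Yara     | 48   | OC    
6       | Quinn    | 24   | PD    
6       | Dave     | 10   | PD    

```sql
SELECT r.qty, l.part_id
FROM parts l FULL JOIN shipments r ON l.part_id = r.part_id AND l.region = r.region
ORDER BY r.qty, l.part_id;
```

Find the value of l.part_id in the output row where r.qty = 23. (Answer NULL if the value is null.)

FULL OUTER JOIN keeps every row from both sides; unmatched rows get NULL for the other side's columns.
Matching on l.part_id = r.part_id AND l.region = r.region. A NULL in a compared column never satisfies the condition.
- l[0] part_id=7, region=OC → no match; kept with NULLs on the r side.
- l[1] part_id=7, region=OC → no match; kept with NULLs on the r side.
- l[2] part_id=5, region=OC → 2 match(es) in r → 2 row(s).
- l[3] part_id=5, region=PD → no match; kept with NULLs on the r side.
- l[4] part_id=7, region=OC → no match; kept with NULLs on the r side.
- l[5] part_id=NULL, region=PD → no match; kept with NULLs on the r side.
- 5 r row(s) had no l match → kept, l columns NULL.

NULL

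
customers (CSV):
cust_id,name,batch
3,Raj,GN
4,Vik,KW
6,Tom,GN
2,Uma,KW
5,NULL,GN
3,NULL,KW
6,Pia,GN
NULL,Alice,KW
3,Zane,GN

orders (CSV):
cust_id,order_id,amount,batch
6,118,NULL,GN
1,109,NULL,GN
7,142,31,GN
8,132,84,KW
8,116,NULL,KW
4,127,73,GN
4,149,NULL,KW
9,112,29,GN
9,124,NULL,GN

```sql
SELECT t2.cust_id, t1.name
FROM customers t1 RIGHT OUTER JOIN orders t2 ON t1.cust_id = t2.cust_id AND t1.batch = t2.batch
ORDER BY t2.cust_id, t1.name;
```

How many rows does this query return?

RIGHT JOIN keeps every row from `orders`; unmatched rows get NULL for `customers`'s columns.
Matching on t1.cust_id = t2.cust_id AND t1.batch = t2.batch. A NULL in a compared column never satisfies the condition.
- t1 (cust_id=3, batch=GN) has no partner in t2.
- t1 (cust_id=4, batch=KW) pairs with 1 row(s) of t2.
- t1 (cust_id=6, batch=GN) pairs with 1 row(s) of t2.
- t1 (cust_id=2, batch=KW) has no partner in t2.
- t1 (cust_id=5, batch=GN) has no partner in t2.
- t1 (cust_id=3, batch=KW) has no partner in t2.
- t1 (cust_id=6, batch=GN) pairs with 1 row(s) of t2.
- t1 (cust_id=NULL, batch=KW) has no partner in t2.
- t1 (cust_id=3, batch=GN) has no partner in t2.
- 7 t2 row(s) had no t1 match → kept, t1 columns NULL.
Total: 3 matched + 7 padded = 10 rows.

10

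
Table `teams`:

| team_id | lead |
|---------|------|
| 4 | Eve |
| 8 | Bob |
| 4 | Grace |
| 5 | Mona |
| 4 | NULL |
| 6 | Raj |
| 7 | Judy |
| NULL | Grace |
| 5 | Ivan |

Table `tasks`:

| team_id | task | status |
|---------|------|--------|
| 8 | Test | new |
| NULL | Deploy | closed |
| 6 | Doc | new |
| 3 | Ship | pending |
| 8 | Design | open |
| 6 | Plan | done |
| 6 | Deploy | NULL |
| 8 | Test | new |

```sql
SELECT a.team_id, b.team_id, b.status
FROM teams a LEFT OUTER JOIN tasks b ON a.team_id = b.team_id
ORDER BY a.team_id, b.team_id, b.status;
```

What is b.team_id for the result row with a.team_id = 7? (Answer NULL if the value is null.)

LEFT JOIN keeps every row from `teams`; unmatched rows get NULL for `tasks`'s columns.
Matching on a.team_id = b.team_id. A NULL in a compared column never satisfies the condition.
Matched pairs: 6; unmatched a rows kept: 7.

NULL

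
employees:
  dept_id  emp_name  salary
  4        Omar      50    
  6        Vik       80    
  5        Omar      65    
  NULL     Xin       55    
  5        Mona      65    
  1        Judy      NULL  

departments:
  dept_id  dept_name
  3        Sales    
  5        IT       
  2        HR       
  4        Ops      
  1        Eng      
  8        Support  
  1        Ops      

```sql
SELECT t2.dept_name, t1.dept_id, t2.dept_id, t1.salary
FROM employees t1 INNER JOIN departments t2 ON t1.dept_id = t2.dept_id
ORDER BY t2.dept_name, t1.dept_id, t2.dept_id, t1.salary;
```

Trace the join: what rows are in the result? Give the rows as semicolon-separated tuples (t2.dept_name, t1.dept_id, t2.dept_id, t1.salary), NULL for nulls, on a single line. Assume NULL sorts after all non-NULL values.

(Eng, 1, 1, NULL); (IT, 5, 5, 65); (IT, 5, 5, 65); (Ops, 1, 1, NULL); (Ops, 4, 4, 50)

INNER JOIN keeps only pairs where the ON condition holds.
Matching on t1.dept_id = t2.dept_id. A NULL in a compared column never satisfies the condition.
- dept_id=4: 1 matching t2 row(s), so 1 row(s) emitted.
- dept_id=6: no matching t2 row, dropped.
- dept_id=5: 1 matching t2 row(s), so 1 row(s) emitted.
- dept_id=NULL: no matching t2 row, dropped.
- dept_id=5: 1 matching t2 row(s), so 1 row(s) emitted.
- dept_id=1: 2 matching t2 row(s), so 2 row(s) emitted.
After projecting and ordering:
t2.dept_name | t1.dept_id | t2.dept_id | t1.salary
Eng | 1 | 1 | NULL
IT | 5 | 5 | 65
IT | 5 | 5 | 65
Ops | 1 | 1 | NULL
Ops | 4 | 4 | 50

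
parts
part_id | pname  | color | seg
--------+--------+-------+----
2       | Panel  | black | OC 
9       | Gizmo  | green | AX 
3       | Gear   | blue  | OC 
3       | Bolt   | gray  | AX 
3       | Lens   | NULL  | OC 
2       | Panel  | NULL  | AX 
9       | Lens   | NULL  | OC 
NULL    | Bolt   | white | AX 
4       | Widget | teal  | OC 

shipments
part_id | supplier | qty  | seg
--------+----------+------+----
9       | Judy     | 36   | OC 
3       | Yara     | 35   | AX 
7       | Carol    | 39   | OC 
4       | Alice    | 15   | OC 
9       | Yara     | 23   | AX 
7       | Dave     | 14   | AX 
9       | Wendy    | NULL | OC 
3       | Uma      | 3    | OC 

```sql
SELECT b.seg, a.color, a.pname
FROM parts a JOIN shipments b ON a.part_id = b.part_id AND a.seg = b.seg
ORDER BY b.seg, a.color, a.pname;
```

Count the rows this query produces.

INNER JOIN keeps only pairs where the ON condition holds.
Matching on a.part_id = b.part_id AND a.seg = b.seg. A NULL in a compared column never satisfies the condition.
Matched pairs: 7.
Total: 7 rows.

7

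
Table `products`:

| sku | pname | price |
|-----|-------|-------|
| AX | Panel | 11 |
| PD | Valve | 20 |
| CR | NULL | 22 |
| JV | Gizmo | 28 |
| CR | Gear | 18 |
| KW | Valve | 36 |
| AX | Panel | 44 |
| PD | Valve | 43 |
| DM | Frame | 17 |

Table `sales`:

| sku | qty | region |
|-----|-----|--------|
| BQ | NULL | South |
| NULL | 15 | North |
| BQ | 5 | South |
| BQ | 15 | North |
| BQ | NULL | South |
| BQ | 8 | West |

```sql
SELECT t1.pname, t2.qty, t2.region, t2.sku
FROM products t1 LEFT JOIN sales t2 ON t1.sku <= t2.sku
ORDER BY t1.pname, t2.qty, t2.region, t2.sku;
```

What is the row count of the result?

LEFT JOIN keeps every row from `products`; unmatched rows get NULL for `sales`'s columns.
Matching on t1.sku <= t2.sku. A NULL in a compared column never satisfies the condition.
Matched pairs: 10; unmatched t1 rows kept: 7.
Total: 10 matched + 7 padded = 17 rows.

17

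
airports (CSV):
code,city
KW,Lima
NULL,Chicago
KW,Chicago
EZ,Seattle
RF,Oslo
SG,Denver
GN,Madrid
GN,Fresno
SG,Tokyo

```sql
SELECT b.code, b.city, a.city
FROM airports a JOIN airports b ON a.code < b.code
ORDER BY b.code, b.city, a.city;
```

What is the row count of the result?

25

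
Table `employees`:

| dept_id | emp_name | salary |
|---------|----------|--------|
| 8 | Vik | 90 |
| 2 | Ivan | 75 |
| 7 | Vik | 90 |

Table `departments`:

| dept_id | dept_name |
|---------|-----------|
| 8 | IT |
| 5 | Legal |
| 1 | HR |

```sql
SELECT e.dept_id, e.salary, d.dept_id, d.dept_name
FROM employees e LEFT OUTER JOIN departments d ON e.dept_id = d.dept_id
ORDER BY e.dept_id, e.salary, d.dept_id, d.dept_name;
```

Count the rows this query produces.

LEFT JOIN keeps every row from `employees`; unmatched rows get NULL for `departments`'s columns.
Matching on e.dept_id = d.dept_id.
Matched pairs: 1; unmatched e rows kept: 2.
Total: 1 matched + 2 padded = 3 rows.

3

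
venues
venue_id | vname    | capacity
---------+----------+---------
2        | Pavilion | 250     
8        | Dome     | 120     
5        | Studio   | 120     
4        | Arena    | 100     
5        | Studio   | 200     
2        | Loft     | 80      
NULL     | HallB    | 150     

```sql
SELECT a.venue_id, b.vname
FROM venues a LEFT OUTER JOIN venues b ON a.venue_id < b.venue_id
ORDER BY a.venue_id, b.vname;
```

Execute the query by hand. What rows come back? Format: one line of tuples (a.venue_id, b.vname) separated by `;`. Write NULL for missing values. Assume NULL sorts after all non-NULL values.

(2, Arena); (2, Arena); (2, Dome); (2, Dome); (2, Studio); (2, Studio); (2, Studio); (2, Studio); (4, Dome); (4, Studio); (4, Studio); (5, Dome); (5, Dome); (8, NULL); (NULL, NULL)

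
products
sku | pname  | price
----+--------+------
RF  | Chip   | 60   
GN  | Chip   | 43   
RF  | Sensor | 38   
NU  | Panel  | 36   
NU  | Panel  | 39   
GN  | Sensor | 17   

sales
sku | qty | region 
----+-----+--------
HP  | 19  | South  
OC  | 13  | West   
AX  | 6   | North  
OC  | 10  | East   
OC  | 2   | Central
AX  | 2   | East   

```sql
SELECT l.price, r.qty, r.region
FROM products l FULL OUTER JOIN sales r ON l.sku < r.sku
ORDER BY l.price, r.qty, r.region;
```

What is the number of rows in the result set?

18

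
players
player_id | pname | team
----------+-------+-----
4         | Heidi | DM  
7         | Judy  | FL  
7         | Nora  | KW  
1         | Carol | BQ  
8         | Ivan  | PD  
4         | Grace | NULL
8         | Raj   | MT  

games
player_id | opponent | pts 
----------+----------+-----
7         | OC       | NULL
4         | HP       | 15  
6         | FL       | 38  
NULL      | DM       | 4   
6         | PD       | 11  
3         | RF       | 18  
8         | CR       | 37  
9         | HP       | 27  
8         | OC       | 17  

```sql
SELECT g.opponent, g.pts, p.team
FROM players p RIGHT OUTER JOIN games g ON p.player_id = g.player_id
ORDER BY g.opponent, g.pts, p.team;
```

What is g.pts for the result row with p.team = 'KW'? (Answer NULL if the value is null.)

NULL

RIGHT JOIN keeps every row from `games`; unmatched rows get NULL for `players`'s columns.
Matching on p.player_id = g.player_id. A NULL in a compared column never satisfies the condition.
Matched pairs: 8; unmatched g rows kept: 5.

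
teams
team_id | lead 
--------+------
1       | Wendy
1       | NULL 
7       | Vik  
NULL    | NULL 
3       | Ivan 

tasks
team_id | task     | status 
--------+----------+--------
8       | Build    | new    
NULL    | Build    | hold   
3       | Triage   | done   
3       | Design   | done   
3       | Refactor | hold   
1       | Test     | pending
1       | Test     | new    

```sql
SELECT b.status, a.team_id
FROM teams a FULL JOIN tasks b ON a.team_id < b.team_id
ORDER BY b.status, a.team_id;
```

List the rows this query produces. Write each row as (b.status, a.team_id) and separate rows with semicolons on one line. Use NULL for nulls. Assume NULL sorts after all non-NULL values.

(done, 1); (done, 1); (done, 1); (done, 1); (hold, 1); (hold, 1); (hold, NULL); (new, 1); (new, 1); (new, 3); (new, 7); (new, NULL); (pending, NULL); (NULL, NULL)

FULL OUTER JOIN keeps every row from both sides; unmatched rows get NULL for the other side's columns.
Matching on a.team_id < b.team_id. A NULL in a compared column never satisfies the condition.
- a (team_id=1) pairs with 4 row(s) of b.
- a (team_id=1) pairs with 4 row(s) of b.
- a (team_id=7) pairs with 1 row(s) of b.
- a (team_id=NULL) has no partner → padded with NULL.
- a (team_id=3) pairs with 1 row(s) of b.
- 3 row(s) from b found no a partner → padded with NULL.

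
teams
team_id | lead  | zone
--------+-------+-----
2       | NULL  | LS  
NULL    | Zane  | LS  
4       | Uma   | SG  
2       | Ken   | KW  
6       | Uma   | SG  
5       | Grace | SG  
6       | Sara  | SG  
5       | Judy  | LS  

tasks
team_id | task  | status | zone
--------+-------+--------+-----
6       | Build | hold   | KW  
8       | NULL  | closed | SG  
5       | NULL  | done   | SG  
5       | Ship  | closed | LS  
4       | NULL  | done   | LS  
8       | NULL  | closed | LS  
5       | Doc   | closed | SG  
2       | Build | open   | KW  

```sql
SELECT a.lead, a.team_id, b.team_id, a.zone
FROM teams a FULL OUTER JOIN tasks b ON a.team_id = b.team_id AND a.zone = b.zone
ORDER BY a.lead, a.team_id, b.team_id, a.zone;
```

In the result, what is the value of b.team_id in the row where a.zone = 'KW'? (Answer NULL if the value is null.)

FULL OUTER JOIN keeps every row from both sides; unmatched rows get NULL for the other side's columns.
Matching on a.team_id = b.team_id AND a.zone = b.zone. A NULL in a compared column never satisfies the condition.
- team_id=2, zone=LS: no b row matches, row kept with b columns NULL.
- team_id=NULL, zone=LS: no b row matches, row kept with b columns NULL.
- team_id=4, zone=SG: no b row matches, row kept with b columns NULL.
- team_id=2, zone=KW: 1 matching b row(s), so 1 row(s) emitted.
- team_id=6, zone=SG: no b row matches, row kept with b columns NULL.
- team_id=5, zone=SG: 2 matching b row(s), so 2 row(s) emitted.
- team_id=6, zone=SG: no b row matches, row kept with b columns NULL.
- team_id=5, zone=LS: 1 matching b row(s), so 1 row(s) emitted.
- 4 b row(s) had no a match → kept, a columns NULL.

2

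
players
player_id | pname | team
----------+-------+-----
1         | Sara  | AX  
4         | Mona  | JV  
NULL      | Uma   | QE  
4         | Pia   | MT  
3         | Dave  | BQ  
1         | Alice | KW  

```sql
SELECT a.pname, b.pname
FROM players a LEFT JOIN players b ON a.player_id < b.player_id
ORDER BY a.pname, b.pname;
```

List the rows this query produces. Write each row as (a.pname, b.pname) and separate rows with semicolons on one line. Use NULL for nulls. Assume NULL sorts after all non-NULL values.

(Alice, Dave); (Alice, Mona); (Alice, Pia); (Dave, Mona); (Dave, Pia); (Mona, NULL); (Pia, NULL); (Sara, Dave); (Sara, Mona); (Sara, Pia); (Uma, NULL)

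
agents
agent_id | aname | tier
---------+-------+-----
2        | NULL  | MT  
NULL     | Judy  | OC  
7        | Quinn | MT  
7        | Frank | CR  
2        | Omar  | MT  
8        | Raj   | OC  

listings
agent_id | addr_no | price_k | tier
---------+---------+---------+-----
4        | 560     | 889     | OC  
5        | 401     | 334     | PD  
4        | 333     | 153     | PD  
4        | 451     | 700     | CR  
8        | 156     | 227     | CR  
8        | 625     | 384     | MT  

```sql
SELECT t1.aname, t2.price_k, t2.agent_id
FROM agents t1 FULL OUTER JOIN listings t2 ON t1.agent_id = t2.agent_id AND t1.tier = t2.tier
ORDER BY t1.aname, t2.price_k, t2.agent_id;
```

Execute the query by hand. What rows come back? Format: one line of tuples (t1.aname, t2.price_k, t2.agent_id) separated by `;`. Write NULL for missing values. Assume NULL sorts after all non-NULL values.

FULL OUTER JOIN keeps every row from both sides; unmatched rows get NULL for the other side's columns.
Matching on t1.agent_id = t2.agent_id AND t1.tier = t2.tier. A NULL in a compared column never satisfies the condition.
- agent_id=2, tier=MT: no t2 row matches, row kept with t2 columns NULL.
- agent_id=NULL, tier=OC: no t2 row matches, row kept with t2 columns NULL.
- agent_id=7, tier=MT: no t2 row matches, row kept with t2 columns NULL.
- agent_id=7, tier=CR: no t2 row matches, row kept with t2 columns NULL.
- agent_id=2, tier=MT: no t2 row matches, row kept with t2 columns NULL.
- agent_id=8, tier=OC: no t2 row matches, row kept with t2 columns NULL.
- 6 t2 row(s) had no t1 match → kept, t1 columns NULL.

(Frank, NULL, NULL); (Judy, NULL, NULL); (Omar, NULL, NULL); (Quinn, NULL, NULL); (Raj, NULL, NULL); (NULL, 153, 4); (NULL, 227, 8); (NULL, 334, 5); (NULL, 384, 8); (NULL, 700, 4); (NULL, 889, 4); (NULL, NULL, NULL)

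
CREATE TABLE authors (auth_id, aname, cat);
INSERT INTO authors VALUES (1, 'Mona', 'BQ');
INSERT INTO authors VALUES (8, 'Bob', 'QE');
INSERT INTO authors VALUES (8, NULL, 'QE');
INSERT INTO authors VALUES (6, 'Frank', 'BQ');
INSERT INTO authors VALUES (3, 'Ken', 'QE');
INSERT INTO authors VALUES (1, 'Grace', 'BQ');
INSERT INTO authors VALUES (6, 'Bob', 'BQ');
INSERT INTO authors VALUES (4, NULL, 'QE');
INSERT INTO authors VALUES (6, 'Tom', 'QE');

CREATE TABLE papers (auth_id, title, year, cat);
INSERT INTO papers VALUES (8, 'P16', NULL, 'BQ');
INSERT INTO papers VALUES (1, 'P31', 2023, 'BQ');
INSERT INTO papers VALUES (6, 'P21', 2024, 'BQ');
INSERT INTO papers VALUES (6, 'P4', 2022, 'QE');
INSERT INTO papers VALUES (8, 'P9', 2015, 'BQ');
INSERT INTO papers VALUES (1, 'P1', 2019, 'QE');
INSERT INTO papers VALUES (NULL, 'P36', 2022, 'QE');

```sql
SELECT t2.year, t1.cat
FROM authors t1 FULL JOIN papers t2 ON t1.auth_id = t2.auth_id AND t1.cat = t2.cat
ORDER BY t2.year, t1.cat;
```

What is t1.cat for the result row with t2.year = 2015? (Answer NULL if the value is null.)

FULL OUTER JOIN keeps every row from both sides; unmatched rows get NULL for the other side's columns.
Matching on t1.auth_id = t2.auth_id AND t1.cat = t2.cat. A NULL in a compared column never satisfies the condition.
- t1[0] auth_id=1, cat=BQ → 1 match(es) in t2 → 1 row(s).
- t1[1] auth_id=8, cat=QE → no match; kept with NULLs on the t2 side.
- t1[2] auth_id=8, cat=QE → no match; kept with NULLs on the t2 side.
- t1[3] auth_id=6, cat=BQ → 1 match(es) in t2 → 1 row(s).
- t1[4] auth_id=3, cat=QE → no match; kept with NULLs on the t2 side.
- t1[5] auth_id=1, cat=BQ → 1 match(es) in t2 → 1 row(s).
- t1[6] auth_id=6, cat=BQ → 1 match(es) in t2 → 1 row(s).
- t1[7] auth_id=4, cat=QE → no match; kept with NULLs on the t2 side.
- t1[8] auth_id=6, cat=QE → 1 match(es) in t2 → 1 row(s).
- 4 t2 row(s) had no t1 match → kept, t1 columns NULL.

NULL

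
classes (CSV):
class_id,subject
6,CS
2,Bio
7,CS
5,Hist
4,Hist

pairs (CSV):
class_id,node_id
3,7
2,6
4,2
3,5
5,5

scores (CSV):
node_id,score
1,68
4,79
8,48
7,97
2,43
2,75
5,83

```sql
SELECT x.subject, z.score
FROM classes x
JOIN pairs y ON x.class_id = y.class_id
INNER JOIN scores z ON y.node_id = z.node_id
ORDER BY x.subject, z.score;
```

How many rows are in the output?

Joins associate left-to-right: classes INNER JOIN pairs on class_id gives 3 intermediate row(s).
Then INNER JOIN `scores z` on node_id: keep only rows whose y.node_id appears in z.
Result: 3 row(s).

3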